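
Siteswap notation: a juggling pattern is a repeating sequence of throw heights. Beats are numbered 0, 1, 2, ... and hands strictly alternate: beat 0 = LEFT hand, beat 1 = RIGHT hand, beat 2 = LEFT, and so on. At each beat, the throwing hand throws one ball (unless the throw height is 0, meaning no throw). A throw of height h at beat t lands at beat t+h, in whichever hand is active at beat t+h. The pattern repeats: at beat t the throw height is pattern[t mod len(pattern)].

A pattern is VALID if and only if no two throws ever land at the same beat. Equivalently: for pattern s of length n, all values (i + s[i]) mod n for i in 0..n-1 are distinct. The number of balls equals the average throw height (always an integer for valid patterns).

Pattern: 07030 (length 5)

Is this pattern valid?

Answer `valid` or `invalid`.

i=0: (i + s[i]) mod n = (0 + 0) mod 5 = 0
i=1: (i + s[i]) mod n = (1 + 7) mod 5 = 3
i=2: (i + s[i]) mod n = (2 + 0) mod 5 = 2
i=3: (i + s[i]) mod n = (3 + 3) mod 5 = 1
i=4: (i + s[i]) mod n = (4 + 0) mod 5 = 4
Residues: [0, 3, 2, 1, 4], distinct: True

Answer: valid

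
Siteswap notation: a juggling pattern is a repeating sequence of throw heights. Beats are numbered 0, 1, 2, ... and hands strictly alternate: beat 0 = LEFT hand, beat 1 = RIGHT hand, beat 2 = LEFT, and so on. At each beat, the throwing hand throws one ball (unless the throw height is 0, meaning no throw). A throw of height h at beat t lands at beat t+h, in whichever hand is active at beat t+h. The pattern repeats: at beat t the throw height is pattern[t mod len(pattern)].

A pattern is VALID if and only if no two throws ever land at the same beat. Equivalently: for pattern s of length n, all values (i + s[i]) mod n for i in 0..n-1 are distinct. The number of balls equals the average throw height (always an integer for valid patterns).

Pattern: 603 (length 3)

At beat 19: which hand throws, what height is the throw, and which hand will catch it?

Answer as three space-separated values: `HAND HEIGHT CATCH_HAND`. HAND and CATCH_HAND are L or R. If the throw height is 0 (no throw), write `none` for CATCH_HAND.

Beat 19: 19 mod 2 = 1, so hand = R
Throw height = pattern[19 mod 3] = pattern[1] = 0

Answer: R 0 none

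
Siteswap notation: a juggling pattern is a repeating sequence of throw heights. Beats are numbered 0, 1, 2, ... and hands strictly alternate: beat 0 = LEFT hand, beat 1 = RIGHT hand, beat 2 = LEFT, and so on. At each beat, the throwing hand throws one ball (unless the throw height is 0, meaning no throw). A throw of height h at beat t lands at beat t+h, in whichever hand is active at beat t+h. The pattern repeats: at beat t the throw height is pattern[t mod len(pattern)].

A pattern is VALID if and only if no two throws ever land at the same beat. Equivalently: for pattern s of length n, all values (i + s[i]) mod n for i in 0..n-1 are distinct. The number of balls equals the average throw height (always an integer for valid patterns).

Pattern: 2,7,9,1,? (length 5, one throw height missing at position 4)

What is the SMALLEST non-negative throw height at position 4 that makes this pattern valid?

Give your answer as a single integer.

i=0: (0 + 2) mod 5 = 2
i=1: (1 + 7) mod 5 = 3
i=2: (2 + 9) mod 5 = 1
i=3: (3 + 1) mod 5 = 4
i=4: s[i]=? (unknown)
Known residues: [1, 2, 3, 4]; need a permutation of 0..4, so missing residue r = 0
Need (4 + s) mod 5 = 0; smallest s = (0 - 4) mod 5 = 1

Answer: 1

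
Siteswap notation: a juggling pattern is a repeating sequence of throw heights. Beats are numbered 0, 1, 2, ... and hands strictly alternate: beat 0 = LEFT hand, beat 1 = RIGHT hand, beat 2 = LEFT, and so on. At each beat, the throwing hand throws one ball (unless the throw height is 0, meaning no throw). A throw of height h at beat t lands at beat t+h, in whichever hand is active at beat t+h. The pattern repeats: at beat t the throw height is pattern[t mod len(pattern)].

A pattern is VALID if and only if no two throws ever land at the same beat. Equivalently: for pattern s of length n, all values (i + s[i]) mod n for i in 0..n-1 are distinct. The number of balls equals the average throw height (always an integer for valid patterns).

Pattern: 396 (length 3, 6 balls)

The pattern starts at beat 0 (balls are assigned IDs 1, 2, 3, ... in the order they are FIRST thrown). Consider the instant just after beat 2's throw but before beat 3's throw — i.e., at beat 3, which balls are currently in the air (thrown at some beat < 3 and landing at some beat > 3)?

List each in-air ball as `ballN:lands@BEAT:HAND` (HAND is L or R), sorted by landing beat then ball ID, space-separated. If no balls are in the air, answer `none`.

Answer: ball3:lands@8:L ball2:lands@10:L

Derivation:
Beat 0 (L): throw ball1 h=3 -> lands@3:R; in-air after throw: [b1@3:R]
Beat 1 (R): throw ball2 h=9 -> lands@10:L; in-air after throw: [b1@3:R b2@10:L]
Beat 2 (L): throw ball3 h=6 -> lands@8:L; in-air after throw: [b1@3:R b3@8:L b2@10:L]
Beat 3 (R): throw ball1 h=3 -> lands@6:L; in-air after throw: [b1@6:L b3@8:L b2@10:L]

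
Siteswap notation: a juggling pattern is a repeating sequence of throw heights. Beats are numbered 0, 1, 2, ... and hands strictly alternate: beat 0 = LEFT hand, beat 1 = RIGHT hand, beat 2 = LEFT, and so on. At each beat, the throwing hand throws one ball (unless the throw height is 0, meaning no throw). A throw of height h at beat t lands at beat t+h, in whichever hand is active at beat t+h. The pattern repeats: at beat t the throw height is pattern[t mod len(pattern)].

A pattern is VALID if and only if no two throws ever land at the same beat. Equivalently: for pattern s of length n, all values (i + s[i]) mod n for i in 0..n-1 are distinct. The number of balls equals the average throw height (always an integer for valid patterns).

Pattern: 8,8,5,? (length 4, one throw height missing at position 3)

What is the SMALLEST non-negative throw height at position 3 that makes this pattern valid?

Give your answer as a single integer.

i=0: (0 + 8) mod 4 = 0
i=1: (1 + 8) mod 4 = 1
i=2: (2 + 5) mod 4 = 3
i=3: s[i]=? (unknown)
Known residues: [0, 1, 3]; need a permutation of 0..3, so missing residue r = 2
Need (3 + s) mod 4 = 2; smallest s = (2 - 3) mod 4 = 3

Answer: 3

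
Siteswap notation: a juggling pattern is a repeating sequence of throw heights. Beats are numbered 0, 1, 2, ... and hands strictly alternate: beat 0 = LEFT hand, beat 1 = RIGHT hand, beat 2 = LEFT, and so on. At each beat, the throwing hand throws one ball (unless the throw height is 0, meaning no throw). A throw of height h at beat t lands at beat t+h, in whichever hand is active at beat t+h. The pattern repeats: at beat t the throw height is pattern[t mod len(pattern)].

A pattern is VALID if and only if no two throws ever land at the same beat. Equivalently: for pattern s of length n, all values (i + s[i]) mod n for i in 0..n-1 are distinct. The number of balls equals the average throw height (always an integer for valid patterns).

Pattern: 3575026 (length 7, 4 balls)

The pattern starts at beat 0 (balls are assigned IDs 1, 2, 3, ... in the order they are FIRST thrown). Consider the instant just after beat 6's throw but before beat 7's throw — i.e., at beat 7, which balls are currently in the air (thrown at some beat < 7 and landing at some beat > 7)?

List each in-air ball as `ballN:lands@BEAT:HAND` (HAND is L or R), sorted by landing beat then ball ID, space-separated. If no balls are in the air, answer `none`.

Answer: ball1:lands@8:L ball3:lands@9:R ball2:lands@12:L

Derivation:
Beat 0 (L): throw ball1 h=3 -> lands@3:R; in-air after throw: [b1@3:R]
Beat 1 (R): throw ball2 h=5 -> lands@6:L; in-air after throw: [b1@3:R b2@6:L]
Beat 2 (L): throw ball3 h=7 -> lands@9:R; in-air after throw: [b1@3:R b2@6:L b3@9:R]
Beat 3 (R): throw ball1 h=5 -> lands@8:L; in-air after throw: [b2@6:L b1@8:L b3@9:R]
Beat 5 (R): throw ball4 h=2 -> lands@7:R; in-air after throw: [b2@6:L b4@7:R b1@8:L b3@9:R]
Beat 6 (L): throw ball2 h=6 -> lands@12:L; in-air after throw: [b4@7:R b1@8:L b3@9:R b2@12:L]
Beat 7 (R): throw ball4 h=3 -> lands@10:L; in-air after throw: [b1@8:L b3@9:R b4@10:L b2@12:L]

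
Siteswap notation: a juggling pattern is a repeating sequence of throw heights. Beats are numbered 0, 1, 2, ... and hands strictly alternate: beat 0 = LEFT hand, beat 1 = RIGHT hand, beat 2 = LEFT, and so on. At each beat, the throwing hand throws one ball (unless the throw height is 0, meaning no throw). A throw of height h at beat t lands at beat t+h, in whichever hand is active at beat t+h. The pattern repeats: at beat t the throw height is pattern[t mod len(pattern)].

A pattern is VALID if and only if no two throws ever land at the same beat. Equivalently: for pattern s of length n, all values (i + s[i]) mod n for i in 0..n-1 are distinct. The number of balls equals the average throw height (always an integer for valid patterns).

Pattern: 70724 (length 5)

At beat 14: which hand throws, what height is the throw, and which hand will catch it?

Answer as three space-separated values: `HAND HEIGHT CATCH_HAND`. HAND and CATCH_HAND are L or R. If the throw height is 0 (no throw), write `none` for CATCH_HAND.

Answer: L 4 L

Derivation:
Beat 14: 14 mod 2 = 0, so hand = L
Throw height = pattern[14 mod 5] = pattern[4] = 4
Lands at beat 14+4=18, 18 mod 2 = 0, so catch hand = L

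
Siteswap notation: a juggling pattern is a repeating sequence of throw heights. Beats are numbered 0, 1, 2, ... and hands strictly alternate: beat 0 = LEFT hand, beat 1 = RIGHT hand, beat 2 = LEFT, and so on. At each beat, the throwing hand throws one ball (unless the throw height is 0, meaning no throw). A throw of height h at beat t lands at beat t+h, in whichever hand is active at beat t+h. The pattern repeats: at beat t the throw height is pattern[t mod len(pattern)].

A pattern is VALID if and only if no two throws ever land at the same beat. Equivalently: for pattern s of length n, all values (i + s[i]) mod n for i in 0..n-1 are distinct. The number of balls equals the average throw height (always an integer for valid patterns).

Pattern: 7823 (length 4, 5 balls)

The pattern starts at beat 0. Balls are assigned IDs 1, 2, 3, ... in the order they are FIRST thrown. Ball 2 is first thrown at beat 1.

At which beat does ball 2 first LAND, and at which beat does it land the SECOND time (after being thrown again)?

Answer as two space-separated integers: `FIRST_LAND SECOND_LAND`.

Answer: 9 17

Derivation:
Beat 0 (L): throw ball1 h=7 -> lands@7:R; in-air after throw: [b1@7:R]
Beat 1 (R): throw ball2 h=8 -> lands@9:R; in-air after throw: [b1@7:R b2@9:R]
Beat 2 (L): throw ball3 h=2 -> lands@4:L; in-air after throw: [b3@4:L b1@7:R b2@9:R]
Beat 3 (R): throw ball4 h=3 -> lands@6:L; in-air after throw: [b3@4:L b4@6:L b1@7:R b2@9:R]
Beat 4 (L): throw ball3 h=7 -> lands@11:R; in-air after throw: [b4@6:L b1@7:R b2@9:R b3@11:R]
Beat 5 (R): throw ball5 h=8 -> lands@13:R; in-air after throw: [b4@6:L b1@7:R b2@9:R b3@11:R b5@13:R]
Beat 6 (L): throw ball4 h=2 -> lands@8:L; in-air after throw: [b1@7:R b4@8:L b2@9:R b3@11:R b5@13:R]
Beat 7 (R): throw ball1 h=3 -> lands@10:L; in-air after throw: [b4@8:L b2@9:R b1@10:L b3@11:R b5@13:R]
Beat 8 (L): throw ball4 h=7 -> lands@15:R; in-air after throw: [b2@9:R b1@10:L b3@11:R b5@13:R b4@15:R]
Beat 9 (R): throw ball2 h=8 -> lands@17:R; in-air after throw: [b1@10:L b3@11:R b5@13:R b4@15:R b2@17:R]
Beat 10 (L): throw ball1 h=2 -> lands@12:L; in-air after throw: [b3@11:R b1@12:L b5@13:R b4@15:R b2@17:R]
Beat 11 (R): throw ball3 h=3 -> lands@14:L; in-air after throw: [b1@12:L b5@13:R b3@14:L b4@15:R b2@17:R]
Beat 12 (L): throw ball1 h=7 -> lands@19:R; in-air after throw: [b5@13:R b3@14:L b4@15:R b2@17:R b1@19:R]
Beat 13 (R): throw ball5 h=8 -> lands@21:R; in-air after throw: [b3@14:L b4@15:R b2@17:R b1@19:R b5@21:R]
Beat 14 (L): throw ball3 h=2 -> lands@16:L; in-air after throw: [b4@15:R b3@16:L b2@17:R b1@19:R b5@21:R]
Beat 15 (R): throw ball4 h=3 -> lands@18:L; in-air after throw: [b3@16:L b2@17:R b4@18:L b1@19:R b5@21:R]
Beat 16 (L): throw ball3 h=7 -> lands@23:R; in-air after throw: [b2@17:R b4@18:L b1@19:R b5@21:R b3@23:R]
Ball 2: thrown@1 h=8 -> first land @9; rethrown@9 h=8 -> second land @17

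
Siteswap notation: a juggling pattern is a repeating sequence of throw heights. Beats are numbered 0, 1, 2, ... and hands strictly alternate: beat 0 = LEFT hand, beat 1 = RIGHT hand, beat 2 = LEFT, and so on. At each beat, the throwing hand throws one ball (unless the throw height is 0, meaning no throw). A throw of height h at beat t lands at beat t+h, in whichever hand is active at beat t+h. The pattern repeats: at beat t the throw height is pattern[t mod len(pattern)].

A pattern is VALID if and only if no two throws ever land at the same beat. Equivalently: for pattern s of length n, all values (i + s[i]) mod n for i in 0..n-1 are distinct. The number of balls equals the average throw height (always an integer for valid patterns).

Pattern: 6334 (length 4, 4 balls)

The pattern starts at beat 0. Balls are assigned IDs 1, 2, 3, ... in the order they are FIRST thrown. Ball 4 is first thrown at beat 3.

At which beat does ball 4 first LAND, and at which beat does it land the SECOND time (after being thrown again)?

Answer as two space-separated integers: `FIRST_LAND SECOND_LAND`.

Answer: 7 11

Derivation:
Beat 0 (L): throw ball1 h=6 -> lands@6:L; in-air after throw: [b1@6:L]
Beat 1 (R): throw ball2 h=3 -> lands@4:L; in-air after throw: [b2@4:L b1@6:L]
Beat 2 (L): throw ball3 h=3 -> lands@5:R; in-air after throw: [b2@4:L b3@5:R b1@6:L]
Beat 3 (R): throw ball4 h=4 -> lands@7:R; in-air after throw: [b2@4:L b3@5:R b1@6:L b4@7:R]
Beat 4 (L): throw ball2 h=6 -> lands@10:L; in-air after throw: [b3@5:R b1@6:L b4@7:R b2@10:L]
Beat 5 (R): throw ball3 h=3 -> lands@8:L; in-air after throw: [b1@6:L b4@7:R b3@8:L b2@10:L]
Beat 6 (L): throw ball1 h=3 -> lands@9:R; in-air after throw: [b4@7:R b3@8:L b1@9:R b2@10:L]
Beat 7 (R): throw ball4 h=4 -> lands@11:R; in-air after throw: [b3@8:L b1@9:R b2@10:L b4@11:R]
Beat 8 (L): throw ball3 h=6 -> lands@14:L; in-air after throw: [b1@9:R b2@10:L b4@11:R b3@14:L]
Beat 9 (R): throw ball1 h=3 -> lands@12:L; in-air after throw: [b2@10:L b4@11:R b1@12:L b3@14:L]
Beat 10 (L): throw ball2 h=3 -> lands@13:R; in-air after throw: [b4@11:R b1@12:L b2@13:R b3@14:L]
Beat 11 (R): throw ball4 h=4 -> lands@15:R; in-air after throw: [b1@12:L b2@13:R b3@14:L b4@15:R]
Ball 4: thrown@3 h=4 -> first land @7; rethrown@7 h=4 -> second land @11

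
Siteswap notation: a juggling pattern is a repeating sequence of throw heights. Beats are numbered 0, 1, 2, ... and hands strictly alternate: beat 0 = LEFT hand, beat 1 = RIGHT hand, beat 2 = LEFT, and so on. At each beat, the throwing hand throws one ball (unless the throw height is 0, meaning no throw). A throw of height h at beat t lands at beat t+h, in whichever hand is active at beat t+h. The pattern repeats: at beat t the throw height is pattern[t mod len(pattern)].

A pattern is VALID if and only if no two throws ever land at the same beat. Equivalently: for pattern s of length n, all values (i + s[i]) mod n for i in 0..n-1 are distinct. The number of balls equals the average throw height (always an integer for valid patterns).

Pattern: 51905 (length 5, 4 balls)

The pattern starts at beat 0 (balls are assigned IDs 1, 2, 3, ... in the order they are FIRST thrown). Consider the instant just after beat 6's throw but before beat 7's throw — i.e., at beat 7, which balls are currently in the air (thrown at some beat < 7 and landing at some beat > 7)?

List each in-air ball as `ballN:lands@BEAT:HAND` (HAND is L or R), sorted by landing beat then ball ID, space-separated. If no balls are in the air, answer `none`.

Beat 0 (L): throw ball1 h=5 -> lands@5:R; in-air after throw: [b1@5:R]
Beat 1 (R): throw ball2 h=1 -> lands@2:L; in-air after throw: [b2@2:L b1@5:R]
Beat 2 (L): throw ball2 h=9 -> lands@11:R; in-air after throw: [b1@5:R b2@11:R]
Beat 4 (L): throw ball3 h=5 -> lands@9:R; in-air after throw: [b1@5:R b3@9:R b2@11:R]
Beat 5 (R): throw ball1 h=5 -> lands@10:L; in-air after throw: [b3@9:R b1@10:L b2@11:R]
Beat 6 (L): throw ball4 h=1 -> lands@7:R; in-air after throw: [b4@7:R b3@9:R b1@10:L b2@11:R]
Beat 7 (R): throw ball4 h=9 -> lands@16:L; in-air after throw: [b3@9:R b1@10:L b2@11:R b4@16:L]

Answer: ball3:lands@9:R ball1:lands@10:L ball2:lands@11:R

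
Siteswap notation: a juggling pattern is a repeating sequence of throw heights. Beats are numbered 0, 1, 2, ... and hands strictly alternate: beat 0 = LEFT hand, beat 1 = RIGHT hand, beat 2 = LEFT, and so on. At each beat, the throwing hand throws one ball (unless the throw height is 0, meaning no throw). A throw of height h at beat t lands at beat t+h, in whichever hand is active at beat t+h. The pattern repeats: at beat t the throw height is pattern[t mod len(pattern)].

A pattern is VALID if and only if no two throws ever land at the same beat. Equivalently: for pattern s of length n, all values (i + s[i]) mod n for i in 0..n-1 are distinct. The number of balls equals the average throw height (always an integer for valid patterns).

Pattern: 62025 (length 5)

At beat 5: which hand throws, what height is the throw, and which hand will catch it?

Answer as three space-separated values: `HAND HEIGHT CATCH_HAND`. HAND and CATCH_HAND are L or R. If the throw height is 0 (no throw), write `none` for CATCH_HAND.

Answer: R 6 R

Derivation:
Beat 5: 5 mod 2 = 1, so hand = R
Throw height = pattern[5 mod 5] = pattern[0] = 6
Lands at beat 5+6=11, 11 mod 2 = 1, so catch hand = R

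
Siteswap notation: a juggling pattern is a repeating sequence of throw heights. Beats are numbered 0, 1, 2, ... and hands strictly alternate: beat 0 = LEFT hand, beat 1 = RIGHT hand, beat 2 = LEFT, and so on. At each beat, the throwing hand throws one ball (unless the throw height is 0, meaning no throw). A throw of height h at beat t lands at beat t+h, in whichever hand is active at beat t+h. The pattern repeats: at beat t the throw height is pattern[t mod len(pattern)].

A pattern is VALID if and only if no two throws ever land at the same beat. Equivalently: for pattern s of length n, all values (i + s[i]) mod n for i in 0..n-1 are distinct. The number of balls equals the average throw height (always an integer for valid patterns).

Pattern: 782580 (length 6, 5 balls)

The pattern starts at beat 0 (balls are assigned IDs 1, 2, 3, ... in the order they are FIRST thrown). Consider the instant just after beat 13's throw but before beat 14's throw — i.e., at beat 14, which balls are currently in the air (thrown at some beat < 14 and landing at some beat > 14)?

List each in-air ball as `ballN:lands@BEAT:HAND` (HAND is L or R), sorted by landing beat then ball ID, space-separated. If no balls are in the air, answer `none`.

Answer: ball1:lands@15:R ball4:lands@18:L ball3:lands@19:R ball5:lands@21:R

Derivation:
Beat 0 (L): throw ball1 h=7 -> lands@7:R; in-air after throw: [b1@7:R]
Beat 1 (R): throw ball2 h=8 -> lands@9:R; in-air after throw: [b1@7:R b2@9:R]
Beat 2 (L): throw ball3 h=2 -> lands@4:L; in-air after throw: [b3@4:L b1@7:R b2@9:R]
Beat 3 (R): throw ball4 h=5 -> lands@8:L; in-air after throw: [b3@4:L b1@7:R b4@8:L b2@9:R]
Beat 4 (L): throw ball3 h=8 -> lands@12:L; in-air after throw: [b1@7:R b4@8:L b2@9:R b3@12:L]
Beat 6 (L): throw ball5 h=7 -> lands@13:R; in-air after throw: [b1@7:R b4@8:L b2@9:R b3@12:L b5@13:R]
Beat 7 (R): throw ball1 h=8 -> lands@15:R; in-air after throw: [b4@8:L b2@9:R b3@12:L b5@13:R b1@15:R]
Beat 8 (L): throw ball4 h=2 -> lands@10:L; in-air after throw: [b2@9:R b4@10:L b3@12:L b5@13:R b1@15:R]
Beat 9 (R): throw ball2 h=5 -> lands@14:L; in-air after throw: [b4@10:L b3@12:L b5@13:R b2@14:L b1@15:R]
Beat 10 (L): throw ball4 h=8 -> lands@18:L; in-air after throw: [b3@12:L b5@13:R b2@14:L b1@15:R b4@18:L]
Beat 12 (L): throw ball3 h=7 -> lands@19:R; in-air after throw: [b5@13:R b2@14:L b1@15:R b4@18:L b3@19:R]
Beat 13 (R): throw ball5 h=8 -> lands@21:R; in-air after throw: [b2@14:L b1@15:R b4@18:L b3@19:R b5@21:R]
Beat 14 (L): throw ball2 h=2 -> lands@16:L; in-air after throw: [b1@15:R b2@16:L b4@18:L b3@19:R b5@21:R]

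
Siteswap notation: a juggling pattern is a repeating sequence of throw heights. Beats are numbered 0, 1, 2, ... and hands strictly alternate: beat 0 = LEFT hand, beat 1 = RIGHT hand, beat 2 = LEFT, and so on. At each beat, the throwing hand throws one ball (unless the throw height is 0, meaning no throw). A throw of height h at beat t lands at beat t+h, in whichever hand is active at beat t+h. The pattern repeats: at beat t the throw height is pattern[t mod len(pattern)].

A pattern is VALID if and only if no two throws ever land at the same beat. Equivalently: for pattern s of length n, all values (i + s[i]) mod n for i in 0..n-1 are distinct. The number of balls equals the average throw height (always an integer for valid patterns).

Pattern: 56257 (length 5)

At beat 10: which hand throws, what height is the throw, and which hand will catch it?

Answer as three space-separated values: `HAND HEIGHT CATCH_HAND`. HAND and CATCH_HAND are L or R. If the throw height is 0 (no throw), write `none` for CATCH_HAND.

Answer: L 5 R

Derivation:
Beat 10: 10 mod 2 = 0, so hand = L
Throw height = pattern[10 mod 5] = pattern[0] = 5
Lands at beat 10+5=15, 15 mod 2 = 1, so catch hand = R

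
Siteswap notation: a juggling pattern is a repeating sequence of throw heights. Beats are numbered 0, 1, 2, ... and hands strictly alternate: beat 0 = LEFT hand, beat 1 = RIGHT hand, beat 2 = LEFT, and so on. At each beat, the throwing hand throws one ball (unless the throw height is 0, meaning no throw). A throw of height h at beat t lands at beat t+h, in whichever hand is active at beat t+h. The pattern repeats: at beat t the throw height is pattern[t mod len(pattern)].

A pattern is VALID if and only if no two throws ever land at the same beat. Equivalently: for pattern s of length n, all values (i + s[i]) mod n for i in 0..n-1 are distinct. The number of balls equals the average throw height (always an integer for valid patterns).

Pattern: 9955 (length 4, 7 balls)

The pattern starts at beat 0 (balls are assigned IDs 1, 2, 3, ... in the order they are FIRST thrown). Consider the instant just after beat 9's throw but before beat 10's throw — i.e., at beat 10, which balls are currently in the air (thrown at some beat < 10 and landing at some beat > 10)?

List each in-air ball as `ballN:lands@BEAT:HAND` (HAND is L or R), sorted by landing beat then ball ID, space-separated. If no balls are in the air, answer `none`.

Beat 0 (L): throw ball1 h=9 -> lands@9:R; in-air after throw: [b1@9:R]
Beat 1 (R): throw ball2 h=9 -> lands@10:L; in-air after throw: [b1@9:R b2@10:L]
Beat 2 (L): throw ball3 h=5 -> lands@7:R; in-air after throw: [b3@7:R b1@9:R b2@10:L]
Beat 3 (R): throw ball4 h=5 -> lands@8:L; in-air after throw: [b3@7:R b4@8:L b1@9:R b2@10:L]
Beat 4 (L): throw ball5 h=9 -> lands@13:R; in-air after throw: [b3@7:R b4@8:L b1@9:R b2@10:L b5@13:R]
Beat 5 (R): throw ball6 h=9 -> lands@14:L; in-air after throw: [b3@7:R b4@8:L b1@9:R b2@10:L b5@13:R b6@14:L]
Beat 6 (L): throw ball7 h=5 -> lands@11:R; in-air after throw: [b3@7:R b4@8:L b1@9:R b2@10:L b7@11:R b5@13:R b6@14:L]
Beat 7 (R): throw ball3 h=5 -> lands@12:L; in-air after throw: [b4@8:L b1@9:R b2@10:L b7@11:R b3@12:L b5@13:R b6@14:L]
Beat 8 (L): throw ball4 h=9 -> lands@17:R; in-air after throw: [b1@9:R b2@10:L b7@11:R b3@12:L b5@13:R b6@14:L b4@17:R]
Beat 9 (R): throw ball1 h=9 -> lands@18:L; in-air after throw: [b2@10:L b7@11:R b3@12:L b5@13:R b6@14:L b4@17:R b1@18:L]
Beat 10 (L): throw ball2 h=5 -> lands@15:R; in-air after throw: [b7@11:R b3@12:L b5@13:R b6@14:L b2@15:R b4@17:R b1@18:L]

Answer: ball7:lands@11:R ball3:lands@12:L ball5:lands@13:R ball6:lands@14:L ball4:lands@17:R ball1:lands@18:L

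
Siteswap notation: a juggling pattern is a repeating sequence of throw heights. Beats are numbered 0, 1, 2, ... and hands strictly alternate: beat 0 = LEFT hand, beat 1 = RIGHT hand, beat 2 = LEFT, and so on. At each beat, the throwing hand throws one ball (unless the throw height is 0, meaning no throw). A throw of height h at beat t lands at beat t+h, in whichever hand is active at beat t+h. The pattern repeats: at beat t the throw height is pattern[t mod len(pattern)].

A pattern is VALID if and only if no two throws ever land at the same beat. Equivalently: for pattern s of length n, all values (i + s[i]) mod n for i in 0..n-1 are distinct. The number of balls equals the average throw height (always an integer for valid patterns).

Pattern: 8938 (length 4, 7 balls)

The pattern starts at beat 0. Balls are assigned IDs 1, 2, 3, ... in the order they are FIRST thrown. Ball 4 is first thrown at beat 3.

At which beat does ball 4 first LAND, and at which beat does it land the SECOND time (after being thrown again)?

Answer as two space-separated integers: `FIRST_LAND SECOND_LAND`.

Answer: 11 19

Derivation:
Beat 0 (L): throw ball1 h=8 -> lands@8:L; in-air after throw: [b1@8:L]
Beat 1 (R): throw ball2 h=9 -> lands@10:L; in-air after throw: [b1@8:L b2@10:L]
Beat 2 (L): throw ball3 h=3 -> lands@5:R; in-air after throw: [b3@5:R b1@8:L b2@10:L]
Beat 3 (R): throw ball4 h=8 -> lands@11:R; in-air after throw: [b3@5:R b1@8:L b2@10:L b4@11:R]
Beat 4 (L): throw ball5 h=8 -> lands@12:L; in-air after throw: [b3@5:R b1@8:L b2@10:L b4@11:R b5@12:L]
Beat 5 (R): throw ball3 h=9 -> lands@14:L; in-air after throw: [b1@8:L b2@10:L b4@11:R b5@12:L b3@14:L]
Beat 6 (L): throw ball6 h=3 -> lands@9:R; in-air after throw: [b1@8:L b6@9:R b2@10:L b4@11:R b5@12:L b3@14:L]
Beat 7 (R): throw ball7 h=8 -> lands@15:R; in-air after throw: [b1@8:L b6@9:R b2@10:L b4@11:R b5@12:L b3@14:L b7@15:R]
Beat 8 (L): throw ball1 h=8 -> lands@16:L; in-air after throw: [b6@9:R b2@10:L b4@11:R b5@12:L b3@14:L b7@15:R b1@16:L]
Beat 9 (R): throw ball6 h=9 -> lands@18:L; in-air after throw: [b2@10:L b4@11:R b5@12:L b3@14:L b7@15:R b1@16:L b6@18:L]
Beat 10 (L): throw ball2 h=3 -> lands@13:R; in-air after throw: [b4@11:R b5@12:L b2@13:R b3@14:L b7@15:R b1@16:L b6@18:L]
Beat 11 (R): throw ball4 h=8 -> lands@19:R; in-air after throw: [b5@12:L b2@13:R b3@14:L b7@15:R b1@16:L b6@18:L b4@19:R]
Beat 12 (L): throw ball5 h=8 -> lands@20:L; in-air after throw: [b2@13:R b3@14:L b7@15:R b1@16:L b6@18:L b4@19:R b5@20:L]
Beat 13 (R): throw ball2 h=9 -> lands@22:L; in-air after throw: [b3@14:L b7@15:R b1@16:L b6@18:L b4@19:R b5@20:L b2@22:L]
Beat 14 (L): throw ball3 h=3 -> lands@17:R; in-air after throw: [b7@15:R b1@16:L b3@17:R b6@18:L b4@19:R b5@20:L b2@22:L]
Ball 4: thrown@3 h=8 -> first land @11; rethrown@11 h=8 -> second land @19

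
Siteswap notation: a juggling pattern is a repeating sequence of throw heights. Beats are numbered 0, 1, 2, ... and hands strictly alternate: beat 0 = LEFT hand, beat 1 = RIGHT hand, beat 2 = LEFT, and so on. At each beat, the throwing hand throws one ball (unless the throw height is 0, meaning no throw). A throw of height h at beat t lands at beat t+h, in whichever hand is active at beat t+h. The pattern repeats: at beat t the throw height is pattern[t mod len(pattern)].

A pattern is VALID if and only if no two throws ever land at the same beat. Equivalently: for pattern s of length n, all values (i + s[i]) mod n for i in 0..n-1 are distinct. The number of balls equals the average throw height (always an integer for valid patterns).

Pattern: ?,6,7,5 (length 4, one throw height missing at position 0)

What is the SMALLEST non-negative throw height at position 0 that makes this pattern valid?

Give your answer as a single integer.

Answer: 2

Derivation:
i=0: s[i]=? (unknown)
i=1: (1 + 6) mod 4 = 3
i=2: (2 + 7) mod 4 = 1
i=3: (3 + 5) mod 4 = 0
Known residues: [0, 1, 3]; need a permutation of 0..3, so missing residue r = 2
Need (0 + s) mod 4 = 2; smallest s = (2 - 0) mod 4 = 2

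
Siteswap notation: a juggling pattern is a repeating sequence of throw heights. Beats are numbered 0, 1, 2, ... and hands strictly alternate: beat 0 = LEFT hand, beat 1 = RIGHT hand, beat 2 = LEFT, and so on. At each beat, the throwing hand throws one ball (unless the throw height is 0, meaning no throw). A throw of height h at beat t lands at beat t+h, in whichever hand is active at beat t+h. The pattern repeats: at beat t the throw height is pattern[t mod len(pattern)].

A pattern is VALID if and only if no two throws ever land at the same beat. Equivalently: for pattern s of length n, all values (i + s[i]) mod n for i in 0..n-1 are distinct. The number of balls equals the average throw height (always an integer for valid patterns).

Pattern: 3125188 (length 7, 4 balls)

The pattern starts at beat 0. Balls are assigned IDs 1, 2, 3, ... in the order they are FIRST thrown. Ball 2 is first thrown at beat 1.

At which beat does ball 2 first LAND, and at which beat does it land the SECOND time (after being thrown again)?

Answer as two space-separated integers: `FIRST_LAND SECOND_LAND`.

Beat 0 (L): throw ball1 h=3 -> lands@3:R; in-air after throw: [b1@3:R]
Beat 1 (R): throw ball2 h=1 -> lands@2:L; in-air after throw: [b2@2:L b1@3:R]
Beat 2 (L): throw ball2 h=2 -> lands@4:L; in-air after throw: [b1@3:R b2@4:L]
Beat 3 (R): throw ball1 h=5 -> lands@8:L; in-air after throw: [b2@4:L b1@8:L]
Beat 4 (L): throw ball2 h=1 -> lands@5:R; in-air after throw: [b2@5:R b1@8:L]
Ball 2: thrown@1 h=1 -> first land @2; rethrown@2 h=2 -> second land @4

Answer: 2 4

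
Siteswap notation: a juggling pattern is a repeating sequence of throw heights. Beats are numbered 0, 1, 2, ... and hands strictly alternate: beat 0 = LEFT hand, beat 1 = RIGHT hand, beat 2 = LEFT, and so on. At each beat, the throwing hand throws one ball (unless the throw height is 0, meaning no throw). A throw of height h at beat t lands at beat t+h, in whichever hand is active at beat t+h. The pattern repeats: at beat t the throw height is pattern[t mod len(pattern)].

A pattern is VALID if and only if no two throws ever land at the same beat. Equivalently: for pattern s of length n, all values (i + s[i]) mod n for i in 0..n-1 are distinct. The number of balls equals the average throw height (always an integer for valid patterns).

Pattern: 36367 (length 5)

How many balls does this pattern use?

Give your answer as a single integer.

Answer: 5

Derivation:
Pattern = [3, 6, 3, 6, 7], length n = 5
  position 0: throw height = 3, running sum = 3
  position 1: throw height = 6, running sum = 9
  position 2: throw height = 3, running sum = 12
  position 3: throw height = 6, running sum = 18
  position 4: throw height = 7, running sum = 25
Total sum = 25; balls = sum / n = 25 / 5 = 5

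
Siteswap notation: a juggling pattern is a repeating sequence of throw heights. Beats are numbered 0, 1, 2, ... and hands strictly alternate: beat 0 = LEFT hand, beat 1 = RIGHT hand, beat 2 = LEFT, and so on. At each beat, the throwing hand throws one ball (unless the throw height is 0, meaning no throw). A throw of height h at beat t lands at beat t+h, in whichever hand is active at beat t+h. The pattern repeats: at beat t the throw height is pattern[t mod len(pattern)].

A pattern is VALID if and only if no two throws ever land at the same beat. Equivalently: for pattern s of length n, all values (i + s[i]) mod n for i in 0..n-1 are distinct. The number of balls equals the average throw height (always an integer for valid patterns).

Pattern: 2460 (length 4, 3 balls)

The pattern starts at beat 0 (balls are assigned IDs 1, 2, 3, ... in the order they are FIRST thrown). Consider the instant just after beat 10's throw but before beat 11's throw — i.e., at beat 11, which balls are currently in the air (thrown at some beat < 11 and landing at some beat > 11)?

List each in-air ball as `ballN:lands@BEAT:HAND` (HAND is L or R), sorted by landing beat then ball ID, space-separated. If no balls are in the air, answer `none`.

Answer: ball3:lands@12:L ball2:lands@13:R ball1:lands@16:L

Derivation:
Beat 0 (L): throw ball1 h=2 -> lands@2:L; in-air after throw: [b1@2:L]
Beat 1 (R): throw ball2 h=4 -> lands@5:R; in-air after throw: [b1@2:L b2@5:R]
Beat 2 (L): throw ball1 h=6 -> lands@8:L; in-air after throw: [b2@5:R b1@8:L]
Beat 4 (L): throw ball3 h=2 -> lands@6:L; in-air after throw: [b2@5:R b3@6:L b1@8:L]
Beat 5 (R): throw ball2 h=4 -> lands@9:R; in-air after throw: [b3@6:L b1@8:L b2@9:R]
Beat 6 (L): throw ball3 h=6 -> lands@12:L; in-air after throw: [b1@8:L b2@9:R b3@12:L]
Beat 8 (L): throw ball1 h=2 -> lands@10:L; in-air after throw: [b2@9:R b1@10:L b3@12:L]
Beat 9 (R): throw ball2 h=4 -> lands@13:R; in-air after throw: [b1@10:L b3@12:L b2@13:R]
Beat 10 (L): throw ball1 h=6 -> lands@16:L; in-air after throw: [b3@12:L b2@13:R b1@16:L]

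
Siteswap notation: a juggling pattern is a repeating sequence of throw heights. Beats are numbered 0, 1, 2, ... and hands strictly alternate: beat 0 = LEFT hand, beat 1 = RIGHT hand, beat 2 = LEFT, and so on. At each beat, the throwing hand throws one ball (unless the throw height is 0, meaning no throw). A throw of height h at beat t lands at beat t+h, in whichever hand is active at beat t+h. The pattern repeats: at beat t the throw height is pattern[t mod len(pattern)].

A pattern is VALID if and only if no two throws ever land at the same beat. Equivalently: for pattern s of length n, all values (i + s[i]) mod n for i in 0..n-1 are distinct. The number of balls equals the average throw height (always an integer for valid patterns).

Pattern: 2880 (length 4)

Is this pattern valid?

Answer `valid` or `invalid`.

Answer: invalid

Derivation:
i=0: (i + s[i]) mod n = (0 + 2) mod 4 = 2
i=1: (i + s[i]) mod n = (1 + 8) mod 4 = 1
i=2: (i + s[i]) mod n = (2 + 8) mod 4 = 2
i=3: (i + s[i]) mod n = (3 + 0) mod 4 = 3
Residues: [2, 1, 2, 3], distinct: False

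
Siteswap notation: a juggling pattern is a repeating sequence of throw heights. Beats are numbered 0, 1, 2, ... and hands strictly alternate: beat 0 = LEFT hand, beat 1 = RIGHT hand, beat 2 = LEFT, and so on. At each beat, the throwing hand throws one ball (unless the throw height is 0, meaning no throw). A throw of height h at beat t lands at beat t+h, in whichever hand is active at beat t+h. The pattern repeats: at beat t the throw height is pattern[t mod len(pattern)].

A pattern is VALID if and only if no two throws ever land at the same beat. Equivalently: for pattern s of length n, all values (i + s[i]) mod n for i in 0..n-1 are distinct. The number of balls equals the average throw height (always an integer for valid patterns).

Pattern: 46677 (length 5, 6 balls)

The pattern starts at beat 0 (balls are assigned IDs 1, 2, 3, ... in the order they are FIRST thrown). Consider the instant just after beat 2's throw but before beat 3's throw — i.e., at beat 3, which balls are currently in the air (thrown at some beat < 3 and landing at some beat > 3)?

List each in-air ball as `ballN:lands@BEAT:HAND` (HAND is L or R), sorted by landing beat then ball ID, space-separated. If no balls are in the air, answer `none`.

Beat 0 (L): throw ball1 h=4 -> lands@4:L; in-air after throw: [b1@4:L]
Beat 1 (R): throw ball2 h=6 -> lands@7:R; in-air after throw: [b1@4:L b2@7:R]
Beat 2 (L): throw ball3 h=6 -> lands@8:L; in-air after throw: [b1@4:L b2@7:R b3@8:L]
Beat 3 (R): throw ball4 h=7 -> lands@10:L; in-air after throw: [b1@4:L b2@7:R b3@8:L b4@10:L]

Answer: ball1:lands@4:L ball2:lands@7:R ball3:lands@8:L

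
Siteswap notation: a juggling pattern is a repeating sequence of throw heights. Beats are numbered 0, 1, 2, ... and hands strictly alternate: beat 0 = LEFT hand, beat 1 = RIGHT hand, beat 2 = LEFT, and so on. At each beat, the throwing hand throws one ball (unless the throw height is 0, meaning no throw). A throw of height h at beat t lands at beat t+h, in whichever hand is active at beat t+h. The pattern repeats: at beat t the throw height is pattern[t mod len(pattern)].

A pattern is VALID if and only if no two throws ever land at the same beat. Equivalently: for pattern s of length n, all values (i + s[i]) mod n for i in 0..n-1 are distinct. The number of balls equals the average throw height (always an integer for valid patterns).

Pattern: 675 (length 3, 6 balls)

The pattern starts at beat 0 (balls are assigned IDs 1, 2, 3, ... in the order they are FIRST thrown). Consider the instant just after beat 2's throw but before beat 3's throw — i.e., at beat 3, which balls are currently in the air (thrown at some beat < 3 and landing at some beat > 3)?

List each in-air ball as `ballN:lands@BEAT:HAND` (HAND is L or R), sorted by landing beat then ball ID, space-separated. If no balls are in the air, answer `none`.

Beat 0 (L): throw ball1 h=6 -> lands@6:L; in-air after throw: [b1@6:L]
Beat 1 (R): throw ball2 h=7 -> lands@8:L; in-air after throw: [b1@6:L b2@8:L]
Beat 2 (L): throw ball3 h=5 -> lands@7:R; in-air after throw: [b1@6:L b3@7:R b2@8:L]
Beat 3 (R): throw ball4 h=6 -> lands@9:R; in-air after throw: [b1@6:L b3@7:R b2@8:L b4@9:R]

Answer: ball1:lands@6:L ball3:lands@7:R ball2:lands@8:L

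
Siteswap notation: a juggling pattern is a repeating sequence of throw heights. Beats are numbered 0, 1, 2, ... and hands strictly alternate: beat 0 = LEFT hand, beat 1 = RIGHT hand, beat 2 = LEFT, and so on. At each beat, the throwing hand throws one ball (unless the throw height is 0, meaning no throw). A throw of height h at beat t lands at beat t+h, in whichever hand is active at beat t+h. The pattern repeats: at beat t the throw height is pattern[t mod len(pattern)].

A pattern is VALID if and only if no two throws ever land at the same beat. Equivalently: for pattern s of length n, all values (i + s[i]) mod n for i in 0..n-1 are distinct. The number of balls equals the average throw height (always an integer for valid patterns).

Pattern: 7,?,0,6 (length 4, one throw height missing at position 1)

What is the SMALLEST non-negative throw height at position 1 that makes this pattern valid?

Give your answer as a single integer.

Answer: 3

Derivation:
i=0: (0 + 7) mod 4 = 3
i=1: s[i]=? (unknown)
i=2: (2 + 0) mod 4 = 2
i=3: (3 + 6) mod 4 = 1
Known residues: [1, 2, 3]; need a permutation of 0..3, so missing residue r = 0
Need (1 + s) mod 4 = 0; smallest s = (0 - 1) mod 4 = 3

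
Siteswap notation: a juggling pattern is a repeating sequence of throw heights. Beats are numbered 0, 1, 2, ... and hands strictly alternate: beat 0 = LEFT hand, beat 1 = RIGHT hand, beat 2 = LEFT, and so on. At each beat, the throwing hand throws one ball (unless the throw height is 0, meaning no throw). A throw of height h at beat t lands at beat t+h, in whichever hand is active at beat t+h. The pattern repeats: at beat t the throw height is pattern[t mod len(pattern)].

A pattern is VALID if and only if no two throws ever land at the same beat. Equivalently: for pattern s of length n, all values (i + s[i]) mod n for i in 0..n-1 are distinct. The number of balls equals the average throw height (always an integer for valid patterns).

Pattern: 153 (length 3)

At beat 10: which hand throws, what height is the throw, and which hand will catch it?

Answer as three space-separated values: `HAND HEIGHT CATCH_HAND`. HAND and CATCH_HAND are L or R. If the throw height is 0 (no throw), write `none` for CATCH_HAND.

Answer: L 5 R

Derivation:
Beat 10: 10 mod 2 = 0, so hand = L
Throw height = pattern[10 mod 3] = pattern[1] = 5
Lands at beat 10+5=15, 15 mod 2 = 1, so catch hand = R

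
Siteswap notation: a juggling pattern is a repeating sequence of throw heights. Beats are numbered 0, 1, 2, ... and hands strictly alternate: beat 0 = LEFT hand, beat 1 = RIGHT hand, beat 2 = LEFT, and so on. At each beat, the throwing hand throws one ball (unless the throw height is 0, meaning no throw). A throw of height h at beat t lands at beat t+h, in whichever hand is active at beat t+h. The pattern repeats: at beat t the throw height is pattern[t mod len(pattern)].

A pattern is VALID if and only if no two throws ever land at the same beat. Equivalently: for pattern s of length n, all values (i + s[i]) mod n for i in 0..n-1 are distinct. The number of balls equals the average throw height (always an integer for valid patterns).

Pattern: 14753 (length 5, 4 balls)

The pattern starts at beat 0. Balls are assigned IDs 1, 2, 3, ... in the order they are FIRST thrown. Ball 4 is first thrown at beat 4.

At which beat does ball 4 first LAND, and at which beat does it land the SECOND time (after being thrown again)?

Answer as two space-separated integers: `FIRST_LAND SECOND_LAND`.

Answer: 7 14

Derivation:
Beat 0 (L): throw ball1 h=1 -> lands@1:R; in-air after throw: [b1@1:R]
Beat 1 (R): throw ball1 h=4 -> lands@5:R; in-air after throw: [b1@5:R]
Beat 2 (L): throw ball2 h=7 -> lands@9:R; in-air after throw: [b1@5:R b2@9:R]
Beat 3 (R): throw ball3 h=5 -> lands@8:L; in-air after throw: [b1@5:R b3@8:L b2@9:R]
Beat 4 (L): throw ball4 h=3 -> lands@7:R; in-air after throw: [b1@5:R b4@7:R b3@8:L b2@9:R]
Beat 5 (R): throw ball1 h=1 -> lands@6:L; in-air after throw: [b1@6:L b4@7:R b3@8:L b2@9:R]
Beat 6 (L): throw ball1 h=4 -> lands@10:L; in-air after throw: [b4@7:R b3@8:L b2@9:R b1@10:L]
Beat 7 (R): throw ball4 h=7 -> lands@14:L; in-air after throw: [b3@8:L b2@9:R b1@10:L b4@14:L]
Beat 8 (L): throw ball3 h=5 -> lands@13:R; in-air after throw: [b2@9:R b1@10:L b3@13:R b4@14:L]
Beat 9 (R): throw ball2 h=3 -> lands@12:L; in-air after throw: [b1@10:L b2@12:L b3@13:R b4@14:L]
Beat 10 (L): throw ball1 h=1 -> lands@11:R; in-air after throw: [b1@11:R b2@12:L b3@13:R b4@14:L]
Beat 11 (R): throw ball1 h=4 -> lands@15:R; in-air after throw: [b2@12:L b3@13:R b4@14:L b1@15:R]
Beat 12 (L): throw ball2 h=7 -> lands@19:R; in-air after throw: [b3@13:R b4@14:L b1@15:R b2@19:R]
Beat 13 (R): throw ball3 h=5 -> lands@18:L; in-air after throw: [b4@14:L b1@15:R b3@18:L b2@19:R]
Beat 14 (L): throw ball4 h=3 -> lands@17:R; in-air after throw: [b1@15:R b4@17:R b3@18:L b2@19:R]
Ball 4: thrown@4 h=3 -> first land @7; rethrown@7 h=7 -> second land @14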